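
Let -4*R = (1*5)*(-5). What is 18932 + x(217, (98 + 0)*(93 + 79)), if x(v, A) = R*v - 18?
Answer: 81081/4 ≈ 20270.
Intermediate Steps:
R = 25/4 (R = -1*5*(-5)/4 = -5*(-5)/4 = -1/4*(-25) = 25/4 ≈ 6.2500)
x(v, A) = -18 + 25*v/4 (x(v, A) = 25*v/4 - 18 = -18 + 25*v/4)
18932 + x(217, (98 + 0)*(93 + 79)) = 18932 + (-18 + (25/4)*217) = 18932 + (-18 + 5425/4) = 18932 + 5353/4 = 81081/4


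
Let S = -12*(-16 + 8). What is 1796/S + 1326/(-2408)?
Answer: 131171/7224 ≈ 18.158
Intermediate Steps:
S = 96 (S = -12*(-8) = 96)
1796/S + 1326/(-2408) = 1796/96 + 1326/(-2408) = 1796*(1/96) + 1326*(-1/2408) = 449/24 - 663/1204 = 131171/7224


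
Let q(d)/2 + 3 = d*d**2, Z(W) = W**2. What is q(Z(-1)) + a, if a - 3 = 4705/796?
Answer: 3909/796 ≈ 4.9108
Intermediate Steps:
q(d) = -6 + 2*d**3 (q(d) = -6 + 2*(d*d**2) = -6 + 2*d**3)
a = 7093/796 (a = 3 + 4705/796 = 7093/796 ≈ 8.9108)
q(Z(-1)) + a = (-6 + 2*((-1)**2)**3) + 7093/796 = (-6 + 2*1**3) + 7093/796 = (-6 + 2*1) + 7093/796 = (-6 + 2) + 7093/796 = -4 + 7093/796 = 3909/796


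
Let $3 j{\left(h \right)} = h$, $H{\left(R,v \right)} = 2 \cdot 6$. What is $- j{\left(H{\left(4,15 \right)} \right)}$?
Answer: $-4$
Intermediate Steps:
$H{\left(R,v \right)} = 12$
$j{\left(h \right)} = \frac{h}{3}$
$- j{\left(H{\left(4,15 \right)} \right)} = - \frac{12}{3} = \left(-1\right) 4 = -4$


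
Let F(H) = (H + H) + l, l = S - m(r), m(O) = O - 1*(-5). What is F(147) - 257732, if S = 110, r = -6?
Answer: -257327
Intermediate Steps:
m(O) = 5 + O (m(O) = O + 5 = 5 + O)
l = 111 (l = 110 - (5 - 6) = 110 - 1*(-1) = 110 + 1 = 111)
F(H) = 111 + 2*H (F(H) = (H + H) + 111 = 2*H + 111 = 111 + 2*H)
F(147) - 257732 = (111 + 2*147) - 257732 = (111 + 294) - 257732 = 405 - 257732 = -257327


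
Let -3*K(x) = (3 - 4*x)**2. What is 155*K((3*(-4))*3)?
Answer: -1116465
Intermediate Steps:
K(x) = -(3 - 4*x)**2/3
155*K((3*(-4))*3) = 155*(-(-3 + 4*((3*(-4))*3))**2/3) = 155*(-(-3 + 4*(-12*3))**2/3) = 155*(-(-3 + 4*(-36))**2/3) = 155*(-(-3 - 144)**2/3) = 155*(-1/3*(-147)**2) = 155*(-1/3*21609) = 155*(-7203) = -1116465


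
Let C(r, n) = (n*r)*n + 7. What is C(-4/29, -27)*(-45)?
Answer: 122085/29 ≈ 4209.8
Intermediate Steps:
C(r, n) = 7 + r*n² (C(r, n) = r*n² + 7 = 7 + r*n²)
C(-4/29, -27)*(-45) = (7 - 4/29*(-27)²)*(-45) = (7 - 4*1/29*729)*(-45) = (7 - 4/29*729)*(-45) = (7 - 2916/29)*(-45) = -2713/29*(-45) = 122085/29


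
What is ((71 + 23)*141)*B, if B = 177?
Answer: 2345958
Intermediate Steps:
((71 + 23)*141)*B = ((71 + 23)*141)*177 = (94*141)*177 = 13254*177 = 2345958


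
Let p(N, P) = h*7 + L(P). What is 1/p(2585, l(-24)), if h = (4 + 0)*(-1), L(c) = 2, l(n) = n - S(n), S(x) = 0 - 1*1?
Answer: -1/26 ≈ -0.038462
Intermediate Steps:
S(x) = -1 (S(x) = 0 - 1 = -1)
l(n) = 1 + n (l(n) = n - 1*(-1) = n + 1 = 1 + n)
h = -4 (h = 4*(-1) = -4)
p(N, P) = -26 (p(N, P) = -4*7 + 2 = -28 + 2 = -26)
1/p(2585, l(-24)) = 1/(-26) = -1/26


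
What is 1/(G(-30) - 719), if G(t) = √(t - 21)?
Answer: -719/517012 - I*√51/517012 ≈ -0.0013907 - 1.3813e-5*I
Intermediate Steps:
G(t) = √(-21 + t)
1/(G(-30) - 719) = 1/(√(-21 - 30) - 719) = 1/(√(-51) - 719) = 1/(I*√51 - 719) = 1/(-719 + I*√51)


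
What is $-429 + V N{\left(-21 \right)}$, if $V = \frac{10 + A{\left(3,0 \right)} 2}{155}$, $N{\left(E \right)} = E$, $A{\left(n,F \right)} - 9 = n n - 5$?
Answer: $- \frac{67251}{155} \approx -433.88$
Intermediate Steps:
$A{\left(n,F \right)} = 4 + n^{2}$ ($A{\left(n,F \right)} = 9 + \left(n n - 5\right) = 9 + \left(n^{2} - 5\right) = 9 + \left(-5 + n^{2}\right) = 4 + n^{2}$)
$V = \frac{36}{155}$ ($V = \frac{10 + \left(4 + 3^{2}\right) 2}{155} = \left(10 + \left(4 + 9\right) 2\right) \frac{1}{155} = \left(10 + 13 \cdot 2\right) \frac{1}{155} = \left(10 + 26\right) \frac{1}{155} = 36 \cdot \frac{1}{155} = \frac{36}{155} \approx 0.23226$)
$-429 + V N{\left(-21 \right)} = -429 + \frac{36}{155} \left(-21\right) = -429 - \frac{756}{155} = - \frac{67251}{155}$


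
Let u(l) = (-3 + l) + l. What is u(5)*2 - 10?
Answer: 4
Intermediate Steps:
u(l) = -3 + 2*l
u(5)*2 - 10 = (-3 + 2*5)*2 - 10 = (-3 + 10)*2 - 10 = 7*2 - 10 = 14 - 10 = 4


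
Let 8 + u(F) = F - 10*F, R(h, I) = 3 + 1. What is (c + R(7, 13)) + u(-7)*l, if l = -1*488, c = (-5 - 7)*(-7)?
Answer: -26752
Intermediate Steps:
R(h, I) = 4
c = 84 (c = -12*(-7) = 84)
u(F) = -8 - 9*F (u(F) = -8 + (F - 10*F) = -8 - 9*F)
l = -488
(c + R(7, 13)) + u(-7)*l = (84 + 4) + (-8 - 9*(-7))*(-488) = 88 + (-8 + 63)*(-488) = 88 + 55*(-488) = 88 - 26840 = -26752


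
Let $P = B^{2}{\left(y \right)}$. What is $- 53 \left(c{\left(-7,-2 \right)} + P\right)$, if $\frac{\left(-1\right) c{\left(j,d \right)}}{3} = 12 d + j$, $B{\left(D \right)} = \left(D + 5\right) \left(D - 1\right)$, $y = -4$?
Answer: $-6254$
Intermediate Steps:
$B{\left(D \right)} = \left(-1 + D\right) \left(5 + D\right)$ ($B{\left(D \right)} = \left(5 + D\right) \left(-1 + D\right) = \left(-1 + D\right) \left(5 + D\right)$)
$P = 25$ ($P = \left(-5 + \left(-4\right)^{2} + 4 \left(-4\right)\right)^{2} = \left(-5 + 16 - 16\right)^{2} = \left(-5\right)^{2} = 25$)
$c{\left(j,d \right)} = - 36 d - 3 j$ ($c{\left(j,d \right)} = - 3 \left(12 d + j\right) = - 3 \left(j + 12 d\right) = - 36 d - 3 j$)
$- 53 \left(c{\left(-7,-2 \right)} + P\right) = - 53 \left(\left(\left(-36\right) \left(-2\right) - -21\right) + 25\right) = - 53 \left(\left(72 + 21\right) + 25\right) = - 53 \left(93 + 25\right) = \left(-53\right) 118 = -6254$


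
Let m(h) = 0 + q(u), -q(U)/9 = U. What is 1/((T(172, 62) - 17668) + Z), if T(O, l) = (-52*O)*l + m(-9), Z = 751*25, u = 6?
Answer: -1/553475 ≈ -1.8068e-6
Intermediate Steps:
q(U) = -9*U
m(h) = -54 (m(h) = 0 - 9*6 = 0 - 54 = -54)
Z = 18775
T(O, l) = -54 - 52*O*l (T(O, l) = (-52*O)*l - 54 = -52*O*l - 54 = -54 - 52*O*l)
1/((T(172, 62) - 17668) + Z) = 1/(((-54 - 52*172*62) - 17668) + 18775) = 1/(((-54 - 554528) - 17668) + 18775) = 1/((-554582 - 17668) + 18775) = 1/(-572250 + 18775) = 1/(-553475) = -1/553475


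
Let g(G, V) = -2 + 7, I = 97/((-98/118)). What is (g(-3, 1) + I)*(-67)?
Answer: 367026/49 ≈ 7490.3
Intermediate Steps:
I = -5723/49 (I = 97/((-98*1/118)) = 97/(-49/59) = 97*(-59/49) = -5723/49 ≈ -116.80)
g(G, V) = 5
(g(-3, 1) + I)*(-67) = (5 - 5723/49)*(-67) = -5478/49*(-67) = 367026/49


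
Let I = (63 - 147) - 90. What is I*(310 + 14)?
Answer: -56376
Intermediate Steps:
I = -174 (I = -84 - 90 = -174)
I*(310 + 14) = -174*(310 + 14) = -174*324 = -56376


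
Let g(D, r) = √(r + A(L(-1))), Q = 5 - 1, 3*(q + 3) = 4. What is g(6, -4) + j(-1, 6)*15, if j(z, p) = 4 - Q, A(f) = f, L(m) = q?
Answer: I*√51/3 ≈ 2.3805*I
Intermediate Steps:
q = -5/3 (q = -3 + (⅓)*4 = -3 + 4/3 = -5/3 ≈ -1.6667)
L(m) = -5/3
Q = 4
j(z, p) = 0 (j(z, p) = 4 - 1*4 = 4 - 4 = 0)
g(D, r) = √(-5/3 + r) (g(D, r) = √(r - 5/3) = √(-5/3 + r))
g(6, -4) + j(-1, 6)*15 = √(-15 + 9*(-4))/3 + 0*15 = √(-15 - 36)/3 + 0 = √(-51)/3 + 0 = (I*√51)/3 + 0 = I*√51/3 + 0 = I*√51/3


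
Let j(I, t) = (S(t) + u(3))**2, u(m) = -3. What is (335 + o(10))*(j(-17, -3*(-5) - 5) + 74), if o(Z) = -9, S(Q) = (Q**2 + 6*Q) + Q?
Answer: 9115938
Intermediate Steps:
S(Q) = Q**2 + 7*Q
j(I, t) = (-3 + t*(7 + t))**2 (j(I, t) = (t*(7 + t) - 3)**2 = (-3 + t*(7 + t))**2)
(335 + o(10))*(j(-17, -3*(-5) - 5) + 74) = (335 - 9)*((-3 + (-3*(-5) - 5)*(7 + (-3*(-5) - 5)))**2 + 74) = 326*((-3 + (15 - 5)*(7 + (15 - 5)))**2 + 74) = 326*((-3 + 10*(7 + 10))**2 + 74) = 326*((-3 + 10*17)**2 + 74) = 326*((-3 + 170)**2 + 74) = 326*(167**2 + 74) = 326*(27889 + 74) = 326*27963 = 9115938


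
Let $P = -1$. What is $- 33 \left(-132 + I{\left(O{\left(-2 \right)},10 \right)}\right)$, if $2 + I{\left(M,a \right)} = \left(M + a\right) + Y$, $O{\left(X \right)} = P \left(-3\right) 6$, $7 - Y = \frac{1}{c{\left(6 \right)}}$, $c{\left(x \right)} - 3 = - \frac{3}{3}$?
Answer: $\frac{6567}{2} \approx 3283.5$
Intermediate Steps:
$c{\left(x \right)} = 2$ ($c{\left(x \right)} = 3 - \frac{3}{3} = 3 - 1 = 2$)
$Y = \frac{13}{2}$ ($Y = 7 - \frac{1}{2} = \frac{13}{2} \approx 6.5$)
$O{\left(X \right)} = 18$ ($O{\left(X \right)} = \left(-1\right) \left(-3\right) 6 = 3 \cdot 6 = 18$)
$I{\left(M,a \right)} = \frac{9}{2} + M + a$ ($I{\left(M,a \right)} = -2 + \left(\left(M + a\right) + \frac{13}{2}\right) = -2 + \left(\frac{13}{2} + M + a\right) = \frac{9}{2} + M + a$)
$- 33 \left(-132 + I{\left(O{\left(-2 \right)},10 \right)}\right) = - 33 \left(-132 + \left(\frac{9}{2} + 18 + 10\right)\right) = - 33 \left(-132 + \frac{65}{2}\right) = \left(-33\right) \left(- \frac{199}{2}\right) = \frac{6567}{2}$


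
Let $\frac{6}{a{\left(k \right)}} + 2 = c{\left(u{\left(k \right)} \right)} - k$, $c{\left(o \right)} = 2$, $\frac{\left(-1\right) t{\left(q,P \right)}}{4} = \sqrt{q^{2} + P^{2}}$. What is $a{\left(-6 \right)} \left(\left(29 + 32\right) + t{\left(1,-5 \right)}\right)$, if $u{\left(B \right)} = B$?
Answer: $61 - 4 \sqrt{26} \approx 40.604$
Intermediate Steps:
$t{\left(q,P \right)} = - 4 \sqrt{P^{2} + q^{2}}$ ($t{\left(q,P \right)} = - 4 \sqrt{q^{2} + P^{2}} = - 4 \sqrt{P^{2} + q^{2}}$)
$a{\left(k \right)} = - \frac{6}{k}$ ($a{\left(k \right)} = \frac{6}{-2 - \left(-2 + k\right)} = \frac{6}{\left(-1\right) k} = 6 \left(- \frac{1}{k}\right) = - \frac{6}{k}$)
$a{\left(-6 \right)} \left(\left(29 + 32\right) + t{\left(1,-5 \right)}\right) = - \frac{6}{-6} \left(\left(29 + 32\right) - 4 \sqrt{\left(-5\right)^{2} + 1^{2}}\right) = \left(-6\right) \left(- \frac{1}{6}\right) \left(61 - 4 \sqrt{25 + 1}\right) = 1 \left(61 - 4 \sqrt{26}\right) = 61 - 4 \sqrt{26}$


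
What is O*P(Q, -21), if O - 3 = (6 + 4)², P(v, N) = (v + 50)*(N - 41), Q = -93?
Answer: 274598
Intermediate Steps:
P(v, N) = (-41 + N)*(50 + v) (P(v, N) = (50 + v)*(-41 + N) = (-41 + N)*(50 + v))
O = 103 (O = 3 + (6 + 4)² = 3 + 10² = 3 + 100 = 103)
O*P(Q, -21) = 103*(-2050 - 41*(-93) + 50*(-21) - 21*(-93)) = 103*(-2050 + 3813 - 1050 + 1953) = 103*2666 = 274598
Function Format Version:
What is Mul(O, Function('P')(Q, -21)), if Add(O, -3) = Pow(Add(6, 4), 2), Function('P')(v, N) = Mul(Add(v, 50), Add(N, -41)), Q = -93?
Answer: 274598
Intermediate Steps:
Function('P')(v, N) = Mul(Add(-41, N), Add(50, v)) (Function('P')(v, N) = Mul(Add(50, v), Add(-41, N)) = Mul(Add(-41, N), Add(50, v)))
O = 103 (O = Add(3, Pow(Add(6, 4), 2)) = Add(3, Pow(10, 2)) = Add(3, 100) = 103)
Mul(O, Function('P')(Q, -21)) = Mul(103, Add(-2050, Mul(-41, -93), Mul(50, -21), Mul(-21, -93))) = Mul(103, Add(-2050, 3813, -1050, 1953)) = Mul(103, 2666) = 274598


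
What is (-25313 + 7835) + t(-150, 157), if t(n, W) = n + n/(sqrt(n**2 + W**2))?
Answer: -17628 - 150*sqrt(47149)/47149 ≈ -17629.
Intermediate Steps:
t(n, W) = n + n/sqrt(W**2 + n**2) (t(n, W) = n + n/(sqrt(W**2 + n**2)) = n + n/sqrt(W**2 + n**2))
(-25313 + 7835) + t(-150, 157) = (-25313 + 7835) + (-150 - 150/sqrt(157**2 + (-150)**2)) = -17478 + (-150 - 150/sqrt(24649 + 22500)) = -17478 + (-150 - 150*sqrt(47149)/47149) = -17628 - 150*sqrt(47149)/47149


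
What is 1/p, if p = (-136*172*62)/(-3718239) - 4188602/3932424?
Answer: -2436948713556/1645168842497 ≈ -1.4813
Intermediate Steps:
p = -1645168842497/2436948713556 (p = -23392*62*(-1/3718239) - 4188602*1/3932424 = -1450304*(-1/3718239) - 2094301/1966212 = 1450304/3718239 - 2094301/1966212 = -1645168842497/2436948713556 ≈ -0.67509)
1/p = 1/(-1645168842497/2436948713556) = -2436948713556/1645168842497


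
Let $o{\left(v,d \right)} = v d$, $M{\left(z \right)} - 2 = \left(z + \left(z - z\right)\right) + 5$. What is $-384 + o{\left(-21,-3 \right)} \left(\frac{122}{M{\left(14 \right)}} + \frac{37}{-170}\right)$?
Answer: $- \frac{5391}{170} \approx -31.712$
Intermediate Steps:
$M{\left(z \right)} = 7 + z$ ($M{\left(z \right)} = 2 + \left(\left(z + \left(z - z\right)\right) + 5\right) = 2 + \left(\left(z + 0\right) + 5\right) = 2 + \left(z + 5\right) = 2 + \left(5 + z\right) = 7 + z$)
$o{\left(v,d \right)} = d v$
$-384 + o{\left(-21,-3 \right)} \left(\frac{122}{M{\left(14 \right)}} + \frac{37}{-170}\right) = -384 + \left(-3\right) \left(-21\right) \left(\frac{122}{7 + 14} + \frac{37}{-170}\right) = -384 + 63 \left(\frac{122}{21} + 37 \left(- \frac{1}{170}\right)\right) = -384 + 63 \left(122 \cdot \frac{1}{21} - \frac{37}{170}\right) = -384 + 63 \left(\frac{122}{21} - \frac{37}{170}\right) = -384 + 63 \cdot \frac{19963}{3570} = -384 + \frac{59889}{170} = - \frac{5391}{170}$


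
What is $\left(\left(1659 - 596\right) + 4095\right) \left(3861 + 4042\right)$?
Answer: $40763674$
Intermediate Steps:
$\left(\left(1659 - 596\right) + 4095\right) \left(3861 + 4042\right) = \left(\left(1659 - 596\right) + 4095\right) 7903 = \left(1063 + 4095\right) 7903 = 5158 \cdot 7903 = 40763674$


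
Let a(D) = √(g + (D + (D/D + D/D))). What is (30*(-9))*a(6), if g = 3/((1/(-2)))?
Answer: -270*√2 ≈ -381.84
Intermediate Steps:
g = -6 (g = 3/((1*(-½))) = 3/(-½) = 3*(-2) = -6)
a(D) = √(-4 + D) (a(D) = √(-6 + (D + (D/D + D/D))) = √(-6 + (D + (1 + 1))) = √(-6 + (D + 2)) = √(-6 + (2 + D)) = √(-4 + D))
(30*(-9))*a(6) = (30*(-9))*√(-4 + 6) = -270*√2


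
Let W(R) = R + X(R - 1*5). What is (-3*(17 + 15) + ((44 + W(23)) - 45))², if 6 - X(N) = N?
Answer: 7396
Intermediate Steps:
X(N) = 6 - N
W(R) = 11 (W(R) = R + (6 - (R - 1*5)) = R + (6 - (R - 5)) = R + (6 - (-5 + R)) = R + (6 + (5 - R)) = R + (11 - R) = 11)
(-3*(17 + 15) + ((44 + W(23)) - 45))² = (-3*(17 + 15) + ((44 + 11) - 45))² = (-3*32 + (55 - 45))² = (-96 + 10)² = (-86)² = 7396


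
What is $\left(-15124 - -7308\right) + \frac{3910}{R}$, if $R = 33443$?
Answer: $- \frac{261386578}{33443} \approx -7815.9$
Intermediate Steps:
$\left(-15124 - -7308\right) + \frac{3910}{R} = \left(-15124 - -7308\right) + \frac{3910}{33443} = \left(-15124 + 7308\right) + 3910 \cdot \frac{1}{33443} = -7816 + \frac{3910}{33443} = - \frac{261386578}{33443}$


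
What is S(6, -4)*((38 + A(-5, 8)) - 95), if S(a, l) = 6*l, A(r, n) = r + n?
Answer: 1296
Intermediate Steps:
A(r, n) = n + r
S(6, -4)*((38 + A(-5, 8)) - 95) = (6*(-4))*((38 + (8 - 5)) - 95) = -24*((38 + 3) - 95) = -24*(41 - 95) = -24*(-54) = 1296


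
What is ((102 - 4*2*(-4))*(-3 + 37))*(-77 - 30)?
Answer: -487492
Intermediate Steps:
((102 - 4*2*(-4))*(-3 + 37))*(-77 - 30) = ((102 - 8*(-4))*34)*(-107) = ((102 + 32)*34)*(-107) = (134*34)*(-107) = 4556*(-107) = -487492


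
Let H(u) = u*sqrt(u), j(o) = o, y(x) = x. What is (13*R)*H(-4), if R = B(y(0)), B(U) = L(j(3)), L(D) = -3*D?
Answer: 936*I ≈ 936.0*I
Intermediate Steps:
H(u) = u**(3/2)
B(U) = -9 (B(U) = -3*3 = -9)
R = -9
(13*R)*H(-4) = (13*(-9))*(-4)**(3/2) = -(-936)*I = 936*I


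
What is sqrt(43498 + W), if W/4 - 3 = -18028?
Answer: 3*I*sqrt(3178) ≈ 169.12*I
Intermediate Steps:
W = -72100 (W = 12 + 4*(-18028) = 12 - 72112 = -72100)
sqrt(43498 + W) = sqrt(43498 - 72100) = sqrt(-28602) = 3*I*sqrt(3178)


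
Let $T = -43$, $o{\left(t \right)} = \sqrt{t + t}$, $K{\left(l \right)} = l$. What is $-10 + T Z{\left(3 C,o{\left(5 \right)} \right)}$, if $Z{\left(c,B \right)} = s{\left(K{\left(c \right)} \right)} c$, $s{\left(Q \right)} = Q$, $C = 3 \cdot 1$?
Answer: $-3493$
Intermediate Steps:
$C = 3$
$o{\left(t \right)} = \sqrt{2} \sqrt{t}$ ($o{\left(t \right)} = \sqrt{2 t} = \sqrt{2} \sqrt{t}$)
$Z{\left(c,B \right)} = c^{2}$ ($Z{\left(c,B \right)} = c c = c^{2}$)
$-10 + T Z{\left(3 C,o{\left(5 \right)} \right)} = -10 - 43 \left(3 \cdot 3\right)^{2} = -10 - 43 \cdot 9^{2} = -10 - 3483 = -3493$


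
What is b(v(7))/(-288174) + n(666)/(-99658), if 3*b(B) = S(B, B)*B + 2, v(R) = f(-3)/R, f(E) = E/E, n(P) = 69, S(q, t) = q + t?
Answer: -1466457341/2110835070162 ≈ -0.00069473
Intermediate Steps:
f(E) = 1
v(R) = 1/R
b(B) = ⅔ + 2*B²/3 (b(B) = ((B + B)*B + 2)/3 = ((2*B)*B + 2)/3 = (2*B² + 2)/3 = (2 + 2*B²)/3 = ⅔ + 2*B²/3)
b(v(7))/(-288174) + n(666)/(-99658) = (⅔ + 2*(1/7)²/3)/(-288174) + 69/(-99658) = (⅔ + 2*(⅐)²/3)*(-1/288174) + 69*(-1/99658) = (⅔ + (⅔)*(1/49))*(-1/288174) - 69/99658 = (⅔ + 2/147)*(-1/288174) - 69/99658 = (100/147)*(-1/288174) - 69/99658 = -50/21180789 - 69/99658 = -1466457341/2110835070162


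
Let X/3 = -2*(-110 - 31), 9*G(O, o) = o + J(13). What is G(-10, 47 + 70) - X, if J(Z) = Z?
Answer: -7484/9 ≈ -831.56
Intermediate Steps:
G(O, o) = 13/9 + o/9 (G(O, o) = (o + 13)/9 = (13 + o)/9 = 13/9 + o/9)
X = 846 (X = 3*(-2*(-110 - 31)) = 3*(-2*(-141)) = 3*282 = 846)
G(-10, 47 + 70) - X = (13/9 + (47 + 70)/9) - 1*846 = (13/9 + (⅑)*117) - 846 = (13/9 + 13) - 846 = 130/9 - 846 = -7484/9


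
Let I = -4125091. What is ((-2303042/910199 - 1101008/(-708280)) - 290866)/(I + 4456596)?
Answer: -23439360637316586/26714154218489825 ≈ -0.87741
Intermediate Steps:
((-2303042/910199 - 1101008/(-708280)) - 290866)/(I + 4456596) = ((-2303042/910199 - 1101008/(-708280)) - 290866)/(-4125091 + 4456596) = ((-2303042*1/910199 - 1101008*(-1/708280)) - 290866)/331505 = ((-2303042/910199 + 137626/88535) - 290866)*(1/331505) = (-78632775896/80584468465 - 290866)*(1/331505) = -23439360637316586/80584468465*1/331505 = -23439360637316586/26714154218489825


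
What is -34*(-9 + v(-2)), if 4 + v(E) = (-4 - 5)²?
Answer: -2312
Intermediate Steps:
v(E) = 77 (v(E) = -4 + (-4 - 5)² = -4 + (-9)² = -4 + 81 = 77)
-34*(-9 + v(-2)) = -34*(-9 + 77) = -34*68 = -2312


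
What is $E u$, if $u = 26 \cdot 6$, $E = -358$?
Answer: $-55848$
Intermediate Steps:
$u = 156$
$E u = \left(-358\right) 156 = -55848$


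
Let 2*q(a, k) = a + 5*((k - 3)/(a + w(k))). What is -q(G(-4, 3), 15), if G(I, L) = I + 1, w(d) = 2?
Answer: 63/2 ≈ 31.500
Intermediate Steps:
G(I, L) = 1 + I
q(a, k) = a/2 + 5*(-3 + k)/(2*(2 + a)) (q(a, k) = (a + 5*((k - 3)/(a + 2)))/2 = (a + 5*((-3 + k)/(2 + a)))/2 = (a + 5*(-3 + k)/(2 + a))/2 = a/2 + 5*(-3 + k)/(2*(2 + a)))
-q(G(-4, 3), 15) = -(-15 + (1 - 4)**2 + 2*(1 - 4) + 5*15)/(2*(2 + (1 - 4))) = -(-15 + (-3)**2 + 2*(-3) + 75)/(2*(2 - 3)) = -(-15 + 9 - 6 + 75)/(2*(-1)) = -(-1)*63/2 = -1*(-63/2) = 63/2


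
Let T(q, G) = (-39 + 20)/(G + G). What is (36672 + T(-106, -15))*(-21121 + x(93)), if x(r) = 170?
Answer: -23049850229/30 ≈ -7.6833e+8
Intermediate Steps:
T(q, G) = -19/(2*G) (T(q, G) = -19*1/(2*G) = -19/(2*G))
(36672 + T(-106, -15))*(-21121 + x(93)) = (36672 - 19/2/(-15))*(-21121 + 170) = (36672 - 19/2*(-1/15))*(-20951) = (36672 + 19/30)*(-20951) = (1100179/30)*(-20951) = -23049850229/30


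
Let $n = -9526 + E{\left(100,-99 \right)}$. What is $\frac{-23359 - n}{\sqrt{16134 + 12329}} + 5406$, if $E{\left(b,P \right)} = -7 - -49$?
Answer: $5406 - \frac{13875 \sqrt{28463}}{28463} \approx 5323.8$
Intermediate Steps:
$E{\left(b,P \right)} = 42$ ($E{\left(b,P \right)} = -7 + 49 = 42$)
$n = -9484$ ($n = -9526 + 42 = -9484$)
$\frac{-23359 - n}{\sqrt{16134 + 12329}} + 5406 = \frac{-23359 - -9484}{\sqrt{16134 + 12329}} + 5406 = \frac{-23359 + 9484}{\sqrt{28463}} + 5406 = - 13875 \frac{\sqrt{28463}}{28463} + 5406 = - \frac{13875 \sqrt{28463}}{28463} + 5406 = 5406 - \frac{13875 \sqrt{28463}}{28463}$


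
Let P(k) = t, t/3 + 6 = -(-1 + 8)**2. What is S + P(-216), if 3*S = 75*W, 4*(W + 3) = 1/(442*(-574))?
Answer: -243559705/1014832 ≈ -240.00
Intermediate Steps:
W = -3044497/1014832 (W = -3 + (1/(442*(-574)))/4 = -3 + ((1/442)*(-1/574))/4 = -3 + (1/4)*(-1/253708) = -3 - 1/1014832 = -3044497/1014832 ≈ -3.0000)
t = -165 (t = -18 + 3*(-(-1 + 8)**2) = -18 + 3*(-1*7**2) = -18 + 3*(-1*49) = -18 + 3*(-49) = -18 - 147 = -165)
P(k) = -165
S = -76112425/1014832 (S = (75*(-3044497/1014832))/3 = (1/3)*(-228337275/1014832) = -76112425/1014832 ≈ -75.000)
S + P(-216) = -76112425/1014832 - 165 = -243559705/1014832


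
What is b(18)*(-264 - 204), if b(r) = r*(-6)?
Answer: 50544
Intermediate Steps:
b(r) = -6*r
b(18)*(-264 - 204) = (-6*18)*(-264 - 204) = -108*(-468) = 50544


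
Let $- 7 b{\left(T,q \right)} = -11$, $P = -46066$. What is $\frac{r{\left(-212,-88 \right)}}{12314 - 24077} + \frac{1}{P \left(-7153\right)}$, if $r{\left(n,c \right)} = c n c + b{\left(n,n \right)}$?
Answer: $\frac{1262252684885557}{9044063659806} \approx 139.57$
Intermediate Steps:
$b{\left(T,q \right)} = \frac{11}{7}$ ($b{\left(T,q \right)} = \left(- \frac{1}{7}\right) \left(-11\right) = \frac{11}{7}$)
$r{\left(n,c \right)} = \frac{11}{7} + n c^{2}$ ($r{\left(n,c \right)} = c n c + \frac{11}{7} = n c^{2} + \frac{11}{7} = \frac{11}{7} + n c^{2}$)
$\frac{r{\left(-212,-88 \right)}}{12314 - 24077} + \frac{1}{P \left(-7153\right)} = \frac{\frac{11}{7} - 212 \left(-88\right)^{2}}{12314 - 24077} + \frac{1}{\left(-46066\right) \left(-7153\right)} = \frac{\frac{11}{7} - 1641728}{-11763} - - \frac{1}{329510098} = \left(\frac{11}{7} - 1641728\right) \left(- \frac{1}{11763}\right) + \frac{1}{329510098} = \left(- \frac{11492085}{7}\right) \left(- \frac{1}{11763}\right) + \frac{1}{329510098} = \frac{3830695}{27447} + \frac{1}{329510098} = \frac{1262252684885557}{9044063659806}$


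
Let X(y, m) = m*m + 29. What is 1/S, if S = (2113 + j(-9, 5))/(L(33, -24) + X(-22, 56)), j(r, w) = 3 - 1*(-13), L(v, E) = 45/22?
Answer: 69675/46838 ≈ 1.4876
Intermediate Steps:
L(v, E) = 45/22 (L(v, E) = 45*(1/22) = 45/22)
X(y, m) = 29 + m**2 (X(y, m) = m**2 + 29 = 29 + m**2)
j(r, w) = 16 (j(r, w) = 3 + 13 = 16)
S = 46838/69675 (S = (2113 + 16)/(45/22 + (29 + 56**2)) = 2129/(45/22 + (29 + 3136)) = 2129/(45/22 + 3165) = 2129/(69675/22) = 2129*(22/69675) = 46838/69675 ≈ 0.67224)
1/S = 1/(46838/69675) = 69675/46838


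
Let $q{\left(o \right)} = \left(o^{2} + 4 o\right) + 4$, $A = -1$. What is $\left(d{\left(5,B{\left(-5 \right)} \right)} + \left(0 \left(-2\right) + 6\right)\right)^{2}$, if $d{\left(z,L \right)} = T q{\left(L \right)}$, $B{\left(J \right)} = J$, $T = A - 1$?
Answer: $144$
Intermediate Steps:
$q{\left(o \right)} = 4 + o^{2} + 4 o$
$T = -2$ ($T = -1 - 1 = -2$)
$d{\left(z,L \right)} = -8 - 8 L - 2 L^{2}$ ($d{\left(z,L \right)} = - 2 \left(4 + L^{2} + 4 L\right) = -8 - 8 L - 2 L^{2}$)
$\left(d{\left(5,B{\left(-5 \right)} \right)} + \left(0 \left(-2\right) + 6\right)\right)^{2} = \left(\left(-8 - -40 - 2 \left(-5\right)^{2}\right) + \left(0 \left(-2\right) + 6\right)\right)^{2} = \left(\left(-8 + 40 - 50\right) + \left(0 + 6\right)\right)^{2} = \left(\left(-8 + 40 - 50\right) + 6\right)^{2} = \left(-18 + 6\right)^{2} = \left(-12\right)^{2} = 144$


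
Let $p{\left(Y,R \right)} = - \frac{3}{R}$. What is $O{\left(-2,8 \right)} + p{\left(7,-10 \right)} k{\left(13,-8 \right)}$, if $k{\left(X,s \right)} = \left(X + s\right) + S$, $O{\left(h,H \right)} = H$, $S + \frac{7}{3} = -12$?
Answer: $\frac{26}{5} \approx 5.2$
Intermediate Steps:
$S = - \frac{43}{3}$ ($S = - \frac{7}{3} - 12 = - \frac{43}{3} \approx -14.333$)
$k{\left(X,s \right)} = - \frac{43}{3} + X + s$ ($k{\left(X,s \right)} = \left(X + s\right) - \frac{43}{3} = - \frac{43}{3} + X + s$)
$O{\left(-2,8 \right)} + p{\left(7,-10 \right)} k{\left(13,-8 \right)} = 8 + - \frac{3}{-10} \left(- \frac{43}{3} + 13 - 8\right) = 8 + \left(-3\right) \left(- \frac{1}{10}\right) \left(- \frac{28}{3}\right) = 8 + \frac{3}{10} \left(- \frac{28}{3}\right) = 8 - \frac{14}{5} = \frac{26}{5}$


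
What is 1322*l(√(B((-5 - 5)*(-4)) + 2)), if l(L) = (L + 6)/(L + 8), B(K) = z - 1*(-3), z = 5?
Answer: 25118/27 + 1322*√10/27 ≈ 1085.1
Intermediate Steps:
B(K) = 8 (B(K) = 5 - 1*(-3) = 5 + 3 = 8)
l(L) = (6 + L)/(8 + L)
1322*l(√(B((-5 - 5)*(-4)) + 2)) = 1322*((6 + √(8 + 2))/(8 + √(8 + 2))) = 1322*((6 + √10)/(8 + √10)) = 1322*(6 + √10)/(8 + √10)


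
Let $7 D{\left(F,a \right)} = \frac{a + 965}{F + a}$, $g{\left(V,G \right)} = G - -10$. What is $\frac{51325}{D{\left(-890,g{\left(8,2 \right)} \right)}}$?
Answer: $- \frac{315443450}{977} \approx -3.2287 \cdot 10^{5}$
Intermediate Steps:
$g{\left(V,G \right)} = 10 + G$ ($g{\left(V,G \right)} = G + 10 = 10 + G$)
$D{\left(F,a \right)} = \frac{965 + a}{7 \left(F + a\right)}$ ($D{\left(F,a \right)} = \frac{\left(a + 965\right) \frac{1}{F + a}}{7} = \frac{\left(965 + a\right) \frac{1}{F + a}}{7} = \frac{\frac{1}{F + a} \left(965 + a\right)}{7} = \frac{965 + a}{7 \left(F + a\right)}$)
$\frac{51325}{D{\left(-890,g{\left(8,2 \right)} \right)}} = \frac{51325}{\frac{1}{7} \frac{1}{-890 + \left(10 + 2\right)} \left(965 + \left(10 + 2\right)\right)} = \frac{51325}{\frac{1}{7} \frac{1}{-890 + 12} \left(965 + 12\right)} = \frac{51325}{\frac{1}{7} \frac{1}{-878} \cdot 977} = \frac{51325}{\frac{1}{7} \left(- \frac{1}{878}\right) 977} = \frac{51325}{- \frac{977}{6146}} = 51325 \left(- \frac{6146}{977}\right) = - \frac{315443450}{977}$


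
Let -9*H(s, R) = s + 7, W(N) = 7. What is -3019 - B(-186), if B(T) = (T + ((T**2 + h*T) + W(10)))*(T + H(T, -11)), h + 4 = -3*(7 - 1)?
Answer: 57543784/9 ≈ 6.3938e+6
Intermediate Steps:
h = -22 (h = -4 - 3*(7 - 1) = -4 - 3*6 = -4 - 18 = -22)
H(s, R) = -7/9 - s/9 (H(s, R) = -(s + 7)/9 = -(7 + s)/9 = -7/9 - s/9)
B(T) = (-7/9 + 8*T/9)*(7 + T**2 - 21*T) (B(T) = (T + ((T**2 - 22*T) + 7))*(T + (-7/9 - T/9)) = (T + (7 + T**2 - 22*T))*(-7/9 + 8*T/9) = (7 + T**2 - 21*T)*(-7/9 + 8*T/9) = (-7/9 + 8*T/9)*(7 + T**2 - 21*T))
-3019 - B(-186) = -3019 - (-49/9 - 175/9*(-186)**2 + (8/9)*(-186)**3 + (203/9)*(-186)) = -3019 - (-49/9 - 175/9*34596 + (8/9)*(-6434856) - 12586/3) = -3019 - (-49/9 - 672700 - 5719872 - 12586/3) = -3019 - 1*(-57570955/9) = -3019 + 57570955/9 = 57543784/9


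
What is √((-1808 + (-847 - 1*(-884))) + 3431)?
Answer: 2*√415 ≈ 40.743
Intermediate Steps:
√((-1808 + (-847 - 1*(-884))) + 3431) = √((-1808 + (-847 + 884)) + 3431) = √((-1808 + 37) + 3431) = √(-1771 + 3431) = √1660 = 2*√415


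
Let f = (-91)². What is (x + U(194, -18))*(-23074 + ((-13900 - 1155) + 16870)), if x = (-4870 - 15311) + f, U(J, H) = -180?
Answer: 256808720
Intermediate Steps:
f = 8281
x = -11900 (x = (-4870 - 15311) + 8281 = -20181 + 8281 = -11900)
(x + U(194, -18))*(-23074 + ((-13900 - 1155) + 16870)) = (-11900 - 180)*(-23074 + ((-13900 - 1155) + 16870)) = -12080*(-23074 + (-15055 + 16870)) = -12080*(-23074 + 1815) = -12080*(-21259) = 256808720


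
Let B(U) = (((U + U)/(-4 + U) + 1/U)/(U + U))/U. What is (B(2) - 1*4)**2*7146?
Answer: 16039197/128 ≈ 1.2531e+5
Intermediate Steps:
B(U) = (1/U + 2*U/(-4 + U))/(2*U**2) (B(U) = (((2*U)/(-4 + U) + 1/U)/((2*U)))/U = ((2*U/(-4 + U) + 1/U)*(1/(2*U)))/U = ((1/U + 2*U/(-4 + U))*(1/(2*U)))/U = ((1/U + 2*U/(-4 + U))/(2*U))/U = (1/U + 2*U/(-4 + U))/(2*U**2))
(B(2) - 1*4)**2*7146 = ((-2 + 2**2 + (1/2)*2)/(2**3*(-4 + 2)) - 1*4)**2*7146 = ((1/8)*(-2 + 4 + 1)/(-2) - 4)**2*7146 = ((1/8)*(-1/2)*3 - 4)**2*7146 = (-3/16 - 4)**2*7146 = (-67/16)**2*7146 = (4489/256)*7146 = 16039197/128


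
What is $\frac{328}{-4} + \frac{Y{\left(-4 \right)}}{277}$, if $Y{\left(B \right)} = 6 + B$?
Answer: $- \frac{22712}{277} \approx -81.993$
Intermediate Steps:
$\frac{328}{-4} + \frac{Y{\left(-4 \right)}}{277} = \frac{328}{-4} + \frac{6 - 4}{277} = 328 \left(- \frac{1}{4}\right) + 2 \cdot \frac{1}{277} = -82 + \frac{2}{277} = - \frac{22712}{277}$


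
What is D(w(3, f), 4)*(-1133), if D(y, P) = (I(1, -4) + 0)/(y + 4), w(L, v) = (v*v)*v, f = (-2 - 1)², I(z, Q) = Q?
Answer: 4532/733 ≈ 6.1828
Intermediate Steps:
f = 9 (f = (-3)² = 9)
w(L, v) = v³ (w(L, v) = v²*v = v³)
D(y, P) = -4/(4 + y) (D(y, P) = (-4 + 0)/(y + 4) = -4/(4 + y))
D(w(3, f), 4)*(-1133) = -4/(4 + 9³)*(-1133) = -4/(4 + 729)*(-1133) = -4/733*(-1133) = 4532/733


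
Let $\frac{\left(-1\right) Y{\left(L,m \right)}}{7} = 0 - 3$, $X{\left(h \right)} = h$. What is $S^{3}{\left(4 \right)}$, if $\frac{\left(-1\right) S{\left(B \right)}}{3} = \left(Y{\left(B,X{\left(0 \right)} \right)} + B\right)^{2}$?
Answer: $-6591796875$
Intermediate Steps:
$Y{\left(L,m \right)} = 21$ ($Y{\left(L,m \right)} = - 7 \left(0 - 3\right) = \left(-7\right) \left(-3\right) = 21$)
$S{\left(B \right)} = - 3 \left(21 + B\right)^{2}$
$S^{3}{\left(4 \right)} = \left(- 3 \left(21 + 4\right)^{2}\right)^{3} = \left(- 3 \cdot 25^{2}\right)^{3} = \left(\left(-3\right) 625\right)^{3} = \left(-1875\right)^{3} = -6591796875$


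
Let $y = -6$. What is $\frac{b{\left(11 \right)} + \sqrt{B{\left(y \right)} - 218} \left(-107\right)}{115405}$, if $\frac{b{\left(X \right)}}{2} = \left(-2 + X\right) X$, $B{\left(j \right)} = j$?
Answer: $\frac{198}{115405} - \frac{428 i \sqrt{14}}{115405} \approx 0.0017157 - 0.013877 i$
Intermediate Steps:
$b{\left(X \right)} = 2 X \left(-2 + X\right)$ ($b{\left(X \right)} = 2 \left(-2 + X\right) X = 2 X \left(-2 + X\right)$)
$\frac{b{\left(11 \right)} + \sqrt{B{\left(y \right)} - 218} \left(-107\right)}{115405} = \frac{2 \cdot 11 \left(-2 + 11\right) + \sqrt{-6 - 218} \left(-107\right)}{115405} = \left(2 \cdot 11 \cdot 9 + \sqrt{-224} \left(-107\right)\right) \frac{1}{115405} = \left(198 + 4 i \sqrt{14} \left(-107\right)\right) \frac{1}{115405} = \left(198 - 428 i \sqrt{14}\right) \frac{1}{115405} = \frac{198}{115405} - \frac{428 i \sqrt{14}}{115405}$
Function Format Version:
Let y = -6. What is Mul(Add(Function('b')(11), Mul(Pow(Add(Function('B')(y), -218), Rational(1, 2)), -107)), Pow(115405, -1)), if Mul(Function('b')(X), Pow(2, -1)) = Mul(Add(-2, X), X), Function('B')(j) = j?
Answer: Add(Rational(198, 115405), Mul(Rational(-428, 115405), I, Pow(14, Rational(1, 2)))) ≈ Add(0.0017157, Mul(-0.013877, I))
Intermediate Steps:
Function('b')(X) = Mul(2, X, Add(-2, X)) (Function('b')(X) = Mul(2, Mul(Add(-2, X), X)) = Mul(2, Mul(X, Add(-2, X))) = Mul(2, X, Add(-2, X)))
Mul(Add(Function('b')(11), Mul(Pow(Add(Function('B')(y), -218), Rational(1, 2)), -107)), Pow(115405, -1)) = Mul(Add(Mul(2, 11, Add(-2, 11)), Mul(Pow(Add(-6, -218), Rational(1, 2)), -107)), Pow(115405, -1)) = Mul(Add(Mul(2, 11, 9), Mul(Pow(-224, Rational(1, 2)), -107)), Rational(1, 115405)) = Mul(Add(198, Mul(Mul(4, I, Pow(14, Rational(1, 2))), -107)), Rational(1, 115405)) = Mul(Add(198, Mul(-428, I, Pow(14, Rational(1, 2)))), Rational(1, 115405)) = Add(Rational(198, 115405), Mul(Rational(-428, 115405), I, Pow(14, Rational(1, 2))))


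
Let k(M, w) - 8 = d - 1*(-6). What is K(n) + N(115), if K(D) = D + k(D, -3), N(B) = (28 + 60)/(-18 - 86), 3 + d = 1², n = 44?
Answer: 717/13 ≈ 55.154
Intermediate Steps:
d = -2 (d = -3 + 1² = -3 + 1 = -2)
k(M, w) = 12 (k(M, w) = 8 + (-2 - 1*(-6)) = 8 + (-2 + 6) = 8 + 4 = 12)
N(B) = -11/13 (N(B) = 88/(-104) = 88*(-1/104) = -11/13)
K(D) = 12 + D (K(D) = D + 12 = 12 + D)
K(n) + N(115) = (12 + 44) - 11/13 = 56 - 11/13 = 717/13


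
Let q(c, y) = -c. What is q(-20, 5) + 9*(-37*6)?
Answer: -1978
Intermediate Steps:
q(-20, 5) + 9*(-37*6) = -1*(-20) + 9*(-37*6) = 20 + 9*(-222) = 20 - 1998 = -1978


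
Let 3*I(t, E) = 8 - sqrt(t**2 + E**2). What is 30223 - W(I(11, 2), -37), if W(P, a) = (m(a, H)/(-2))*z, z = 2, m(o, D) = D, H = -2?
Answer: 30221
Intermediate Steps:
I(t, E) = 8/3 - sqrt(E**2 + t**2)/3 (I(t, E) = (8 - sqrt(t**2 + E**2))/3 = (8 - sqrt(E**2 + t**2))/3 = 8/3 - sqrt(E**2 + t**2)/3)
W(P, a) = 2 (W(P, a) = -2/(-2)*2 = -2*(-1/2)*2 = 1*2 = 2)
30223 - W(I(11, 2), -37) = 30223 - 1*2 = 30223 - 2 = 30221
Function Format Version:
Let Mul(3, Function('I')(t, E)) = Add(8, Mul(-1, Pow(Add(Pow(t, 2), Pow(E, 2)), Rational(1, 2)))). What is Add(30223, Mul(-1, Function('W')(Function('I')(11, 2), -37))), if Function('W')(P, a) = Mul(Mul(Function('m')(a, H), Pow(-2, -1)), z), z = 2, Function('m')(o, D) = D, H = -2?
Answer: 30221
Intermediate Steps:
Function('I')(t, E) = Add(Rational(8, 3), Mul(Rational(-1, 3), Pow(Add(Pow(E, 2), Pow(t, 2)), Rational(1, 2)))) (Function('I')(t, E) = Mul(Rational(1, 3), Add(8, Mul(-1, Pow(Add(Pow(t, 2), Pow(E, 2)), Rational(1, 2))))) = Mul(Rational(1, 3), Add(8, Mul(-1, Pow(Add(Pow(E, 2), Pow(t, 2)), Rational(1, 2))))) = Add(Rational(8, 3), Mul(Rational(-1, 3), Pow(Add(Pow(E, 2), Pow(t, 2)), Rational(1, 2)))))
Function('W')(P, a) = 2 (Function('W')(P, a) = Mul(Mul(-2, Pow(-2, -1)), 2) = Mul(Mul(-2, Rational(-1, 2)), 2) = Mul(1, 2) = 2)
Add(30223, Mul(-1, Function('W')(Function('I')(11, 2), -37))) = Add(30223, Mul(-1, 2)) = Add(30223, -2) = 30221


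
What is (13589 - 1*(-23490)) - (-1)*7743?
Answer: 44822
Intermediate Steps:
(13589 - 1*(-23490)) - (-1)*7743 = (13589 + 23490) - 1*(-7743) = 37079 + 7743 = 44822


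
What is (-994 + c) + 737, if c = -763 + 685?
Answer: -335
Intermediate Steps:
c = -78
(-994 + c) + 737 = (-994 - 78) + 737 = -1072 + 737 = -335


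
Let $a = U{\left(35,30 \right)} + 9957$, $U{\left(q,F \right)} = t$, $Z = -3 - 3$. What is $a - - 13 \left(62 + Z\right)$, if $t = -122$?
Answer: $10563$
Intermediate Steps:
$Z = -6$ ($Z = -3 - 3 = -6$)
$U{\left(q,F \right)} = -122$
$a = 9835$ ($a = -122 + 9957 = 9835$)
$a - - 13 \left(62 + Z\right) = 9835 - - 13 \left(62 - 6\right) = 9835 - \left(-13\right) 56 = 9835 - -728 = 9835 + 728 = 10563$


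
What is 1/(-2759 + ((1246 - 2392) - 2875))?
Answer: -1/6780 ≈ -0.00014749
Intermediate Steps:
1/(-2759 + ((1246 - 2392) - 2875)) = 1/(-2759 + (-1146 - 2875)) = 1/(-2759 - 4021) = 1/(-6780) = -1/6780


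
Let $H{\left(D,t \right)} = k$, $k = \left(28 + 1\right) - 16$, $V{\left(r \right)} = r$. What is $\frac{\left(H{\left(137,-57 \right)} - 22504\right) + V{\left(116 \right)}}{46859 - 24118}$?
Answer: $- \frac{22375}{22741} \approx -0.98391$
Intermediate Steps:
$k = 13$ ($k = 29 - 16 = 13$)
$H{\left(D,t \right)} = 13$
$\frac{\left(H{\left(137,-57 \right)} - 22504\right) + V{\left(116 \right)}}{46859 - 24118} = \frac{\left(13 - 22504\right) + 116}{46859 - 24118} = \frac{-22491 + 116}{22741} = \left(-22375\right) \frac{1}{22741} = - \frac{22375}{22741}$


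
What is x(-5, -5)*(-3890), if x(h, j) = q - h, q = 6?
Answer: -42790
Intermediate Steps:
x(h, j) = 6 - h
x(-5, -5)*(-3890) = (6 - 1*(-5))*(-3890) = (6 + 5)*(-3890) = 11*(-3890) = -42790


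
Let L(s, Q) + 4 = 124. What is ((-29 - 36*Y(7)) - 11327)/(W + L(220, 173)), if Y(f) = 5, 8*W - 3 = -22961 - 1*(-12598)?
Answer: 11536/1175 ≈ 9.8179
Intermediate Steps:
L(s, Q) = 120 (L(s, Q) = -4 + 124 = 120)
W = -1295 (W = 3/8 + (-22961 - 1*(-12598))/8 = 3/8 + (-22961 + 12598)/8 = 3/8 + (⅛)*(-10363) = 3/8 - 10363/8 = -1295)
((-29 - 36*Y(7)) - 11327)/(W + L(220, 173)) = ((-29 - 36*5) - 11327)/(-1295 + 120) = ((-29 - 180) - 11327)/(-1175) = (-209 - 11327)*(-1/1175) = -11536*(-1/1175) = 11536/1175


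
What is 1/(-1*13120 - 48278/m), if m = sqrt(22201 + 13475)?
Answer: -117017280/1534684022279 + 72417*sqrt(991)/1534684022279 ≈ -7.4763e-5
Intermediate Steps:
m = 6*sqrt(991) (m = sqrt(35676) = 6*sqrt(991) ≈ 188.88)
1/(-1*13120 - 48278/m) = 1/(-1*13120 - 48278/(6*sqrt(991))) = 1/(-13120 - 48278*sqrt(991)/5946) = 1/(-13120 - 24139*sqrt(991)/2973)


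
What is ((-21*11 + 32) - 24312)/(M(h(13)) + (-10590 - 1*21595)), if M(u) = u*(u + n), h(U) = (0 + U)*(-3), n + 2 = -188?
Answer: 24511/23254 ≈ 1.0541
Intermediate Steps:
n = -190 (n = -2 - 188 = -190)
h(U) = -3*U (h(U) = U*(-3) = -3*U)
M(u) = u*(-190 + u) (M(u) = u*(u - 190) = u*(-190 + u))
((-21*11 + 32) - 24312)/(M(h(13)) + (-10590 - 1*21595)) = ((-21*11 + 32) - 24312)/((-3*13)*(-190 - 3*13) + (-10590 - 1*21595)) = ((-231 + 32) - 24312)/(-39*(-190 - 39) + (-10590 - 21595)) = (-199 - 24312)/(-39*(-229) - 32185) = -24511/(8931 - 32185) = -24511/(-23254) = -24511*(-1/23254) = 24511/23254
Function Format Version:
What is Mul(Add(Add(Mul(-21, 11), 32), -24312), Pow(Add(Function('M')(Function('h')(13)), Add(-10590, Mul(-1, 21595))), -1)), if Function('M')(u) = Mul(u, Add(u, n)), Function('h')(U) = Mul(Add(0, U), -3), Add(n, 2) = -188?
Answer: Rational(24511, 23254) ≈ 1.0541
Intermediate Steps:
n = -190 (n = Add(-2, -188) = -190)
Function('h')(U) = Mul(-3, U) (Function('h')(U) = Mul(U, -3) = Mul(-3, U))
Function('M')(u) = Mul(u, Add(-190, u)) (Function('M')(u) = Mul(u, Add(u, -190)) = Mul(u, Add(-190, u)))
Mul(Add(Add(Mul(-21, 11), 32), -24312), Pow(Add(Function('M')(Function('h')(13)), Add(-10590, Mul(-1, 21595))), -1)) = Mul(Add(Add(Mul(-21, 11), 32), -24312), Pow(Add(Mul(Mul(-3, 13), Add(-190, Mul(-3, 13))), Add(-10590, Mul(-1, 21595))), -1)) = Mul(Add(Add(-231, 32), -24312), Pow(Add(Mul(-39, Add(-190, -39)), Add(-10590, -21595)), -1)) = Mul(Add(-199, -24312), Pow(Add(Mul(-39, -229), -32185), -1)) = Mul(-24511, Pow(Add(8931, -32185), -1)) = Mul(-24511, Pow(-23254, -1)) = Mul(-24511, Rational(-1, 23254)) = Rational(24511, 23254)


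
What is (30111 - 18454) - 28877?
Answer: -17220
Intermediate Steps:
(30111 - 18454) - 28877 = 11657 - 28877 = -17220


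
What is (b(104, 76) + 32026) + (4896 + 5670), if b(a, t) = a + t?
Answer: 42772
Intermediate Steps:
(b(104, 76) + 32026) + (4896 + 5670) = ((104 + 76) + 32026) + (4896 + 5670) = (180 + 32026) + 10566 = 32206 + 10566 = 42772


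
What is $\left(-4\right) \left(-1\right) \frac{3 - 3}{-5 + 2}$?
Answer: $0$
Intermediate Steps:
$\left(-4\right) \left(-1\right) \frac{3 - 3}{-5 + 2} = 4 \frac{0}{-3} = 4 \cdot 0 \left(- \frac{1}{3}\right) = 4 \cdot 0 = 0$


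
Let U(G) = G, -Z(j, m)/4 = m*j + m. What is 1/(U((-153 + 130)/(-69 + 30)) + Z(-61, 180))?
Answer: 39/1684823 ≈ 2.3148e-5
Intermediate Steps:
Z(j, m) = -4*m - 4*j*m (Z(j, m) = -4*(m*j + m) = -4*(j*m + m) = -4*(m + j*m) = -4*m - 4*j*m)
1/(U((-153 + 130)/(-69 + 30)) + Z(-61, 180)) = 1/((-153 + 130)/(-69 + 30) - 4*180*(1 - 61)) = 1/(-23/(-39) - 4*180*(-60)) = 1/(-23*(-1/39) + 43200) = 1/(23/39 + 43200) = 1/(1684823/39) = 39/1684823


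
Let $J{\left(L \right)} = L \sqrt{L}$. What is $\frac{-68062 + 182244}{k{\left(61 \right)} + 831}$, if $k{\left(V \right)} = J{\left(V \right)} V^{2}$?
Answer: $- \frac{47442621}{1571371072730} + \frac{12958572271 \sqrt{61}}{1571371072730} \approx 0.064378$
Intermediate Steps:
$J{\left(L \right)} = L^{\frac{3}{2}}$
$k{\left(V \right)} = V^{\frac{7}{2}}$ ($k{\left(V \right)} = V^{\frac{3}{2}} V^{2} = V^{\frac{7}{2}}$)
$\frac{-68062 + 182244}{k{\left(61 \right)} + 831} = \frac{-68062 + 182244}{61^{\frac{7}{2}} + 831} = \frac{114182}{226981 \sqrt{61} + 831} = \frac{114182}{831 + 226981 \sqrt{61}}$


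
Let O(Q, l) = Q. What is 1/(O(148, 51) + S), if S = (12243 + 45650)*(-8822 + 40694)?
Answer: 1/1845165844 ≈ 5.4196e-10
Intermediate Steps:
S = 1845165696 (S = 57893*31872 = 1845165696)
1/(O(148, 51) + S) = 1/(148 + 1845165696) = 1/1845165844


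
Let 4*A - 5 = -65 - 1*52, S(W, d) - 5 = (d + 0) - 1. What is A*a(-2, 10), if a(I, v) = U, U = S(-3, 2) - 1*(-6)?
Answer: -336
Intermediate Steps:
S(W, d) = 4 + d (S(W, d) = 5 + ((d + 0) - 1) = 5 + (d - 1) = 5 + (-1 + d) = 4 + d)
U = 12 (U = (4 + 2) - 1*(-6) = 6 + 6 = 12)
a(I, v) = 12
A = -28 (A = 5/4 + (-65 - 1*52)/4 = 5/4 + (-65 - 52)/4 = 5/4 + (¼)*(-117) = 5/4 - 117/4 = -28)
A*a(-2, 10) = -28*12 = -336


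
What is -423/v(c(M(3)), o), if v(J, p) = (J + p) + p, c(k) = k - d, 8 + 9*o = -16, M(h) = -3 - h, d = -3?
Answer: 1269/25 ≈ 50.760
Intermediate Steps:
o = -8/3 (o = -8/9 + (⅑)*(-16) = -8/9 - 16/9 = -8/3 ≈ -2.6667)
c(k) = 3 + k (c(k) = k - 1*(-3) = k + 3 = 3 + k)
v(J, p) = J + 2*p
-423/v(c(M(3)), o) = -423/((3 + (-3 - 1*3)) + 2*(-8/3)) = -423/((3 + (-3 - 3)) - 16/3) = -423/((3 - 6) - 16/3) = -423/(-3 - 16/3) = -423/(-25/3) = -423*(-3/25) = 1269/25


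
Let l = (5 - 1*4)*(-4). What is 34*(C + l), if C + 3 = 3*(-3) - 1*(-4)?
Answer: -408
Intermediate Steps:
C = -8 (C = -3 + (3*(-3) - 1*(-4)) = -3 + (-9 + 4) = -3 - 5 = -8)
l = -4 (l = (5 - 4)*(-4) = 1*(-4) = -4)
34*(C + l) = 34*(-8 - 4) = 34*(-12) = -408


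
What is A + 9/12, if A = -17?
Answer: -65/4 ≈ -16.250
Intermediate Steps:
A + 9/12 = -17 + 9/12 = -17 + 9*(1/12) = -17 + 3/4 = -65/4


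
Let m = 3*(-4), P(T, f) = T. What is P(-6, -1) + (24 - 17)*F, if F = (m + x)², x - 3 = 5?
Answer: 106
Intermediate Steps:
x = 8 (x = 3 + 5 = 8)
m = -12
F = 16 (F = (-12 + 8)² = (-4)² = 16)
P(-6, -1) + (24 - 17)*F = -6 + (24 - 17)*16 = -6 + 7*16 = -6 + 112 = 106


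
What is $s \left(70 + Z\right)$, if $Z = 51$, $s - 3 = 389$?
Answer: $47432$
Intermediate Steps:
$s = 392$ ($s = 3 + 389 = 392$)
$s \left(70 + Z\right) = 392 \left(70 + 51\right) = 392 \cdot 121 = 47432$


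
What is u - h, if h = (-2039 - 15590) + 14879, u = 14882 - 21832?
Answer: -4200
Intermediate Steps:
u = -6950
h = -2750 (h = -17629 + 14879 = -2750)
u - h = -6950 - 1*(-2750) = -6950 + 2750 = -4200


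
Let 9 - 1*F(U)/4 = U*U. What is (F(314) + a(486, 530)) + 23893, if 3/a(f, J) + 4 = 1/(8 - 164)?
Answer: -231534843/625 ≈ -3.7046e+5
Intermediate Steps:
a(f, J) = -468/625 (a(f, J) = 3/(-4 + 1/(8 - 164)) = 3/(-4 + 1/(-156)) = 3/(-4 - 1/156) = 3/(-625/156) = 3*(-156/625) = -468/625)
F(U) = 36 - 4*U**2 (F(U) = 36 - 4*U*U = 36 - 4*U**2)
(F(314) + a(486, 530)) + 23893 = ((36 - 4*314**2) - 468/625) + 23893 = ((36 - 4*98596) - 468/625) + 23893 = ((36 - 394384) - 468/625) + 23893 = (-394348 - 468/625) + 23893 = -246467968/625 + 23893 = -231534843/625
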